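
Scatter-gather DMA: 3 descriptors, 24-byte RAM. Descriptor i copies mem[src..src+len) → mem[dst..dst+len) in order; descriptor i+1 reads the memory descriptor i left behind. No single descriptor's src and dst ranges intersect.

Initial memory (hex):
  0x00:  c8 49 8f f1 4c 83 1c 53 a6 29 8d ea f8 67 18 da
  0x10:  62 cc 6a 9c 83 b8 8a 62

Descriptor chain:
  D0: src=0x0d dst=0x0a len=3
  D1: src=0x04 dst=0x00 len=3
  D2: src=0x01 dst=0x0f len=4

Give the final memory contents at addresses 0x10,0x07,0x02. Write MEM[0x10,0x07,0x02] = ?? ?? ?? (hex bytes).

D0: mem[0x0a..0x0c] <- [67 18 da]
D1: mem[0x00..0x02] <- [4c 83 1c]
D2: mem[0x0f..0x12] <- [83 1c f1 4c]
query mem[0x10]=0x1c, mem[0x07]=0x53, mem[0x02]=0x1c

MEM[0x10,0x07,0x02] = 1c 53 1c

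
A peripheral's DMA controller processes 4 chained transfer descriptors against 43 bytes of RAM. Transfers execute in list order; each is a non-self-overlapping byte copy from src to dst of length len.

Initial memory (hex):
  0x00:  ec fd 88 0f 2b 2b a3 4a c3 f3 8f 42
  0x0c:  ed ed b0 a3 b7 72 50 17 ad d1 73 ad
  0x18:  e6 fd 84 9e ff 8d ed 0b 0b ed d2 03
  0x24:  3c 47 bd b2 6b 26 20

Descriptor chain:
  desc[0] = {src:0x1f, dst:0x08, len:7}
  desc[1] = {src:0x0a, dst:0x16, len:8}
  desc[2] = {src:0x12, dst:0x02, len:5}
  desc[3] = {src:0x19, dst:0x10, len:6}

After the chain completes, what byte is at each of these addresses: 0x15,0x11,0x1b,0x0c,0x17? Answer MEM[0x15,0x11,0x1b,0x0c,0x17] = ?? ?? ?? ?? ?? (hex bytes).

MEM[0x15,0x11,0x1b,0x0c,0x17] = ed 47 a3 03 d2

  after D0: wrote 7B at 0x08 = 0b0bedd2033c47
  after D1: wrote 8B at 0x16 = edd2033c47a3b772
  after D2: wrote 5B at 0x02 = 5017add1ed
  after D3: wrote 6B at 0x10 = 3c47a3b772ed
query mem[0x15]=0xed, mem[0x11]=0x47, mem[0x1b]=0xa3, mem[0x0c]=0x03, mem[0x17]=0xd2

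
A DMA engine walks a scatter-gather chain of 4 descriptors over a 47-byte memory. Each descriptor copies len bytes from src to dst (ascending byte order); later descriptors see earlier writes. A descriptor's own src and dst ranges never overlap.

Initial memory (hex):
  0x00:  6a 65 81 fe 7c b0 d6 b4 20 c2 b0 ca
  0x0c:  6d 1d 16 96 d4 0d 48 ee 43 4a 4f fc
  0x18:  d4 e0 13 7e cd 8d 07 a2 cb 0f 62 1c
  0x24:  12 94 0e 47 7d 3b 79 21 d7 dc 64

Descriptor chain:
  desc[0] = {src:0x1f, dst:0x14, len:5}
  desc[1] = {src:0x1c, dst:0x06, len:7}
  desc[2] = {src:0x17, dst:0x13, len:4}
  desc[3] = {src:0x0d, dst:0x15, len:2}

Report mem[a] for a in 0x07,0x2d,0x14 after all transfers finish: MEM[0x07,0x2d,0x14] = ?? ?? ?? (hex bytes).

  after D0: wrote 5B at 0x14 = a2cb0f621c
  after D1: wrote 7B at 0x06 = cd8d07a2cb0f62
  after D2: wrote 4B at 0x13 = 621ce013
  after D3: wrote 2B at 0x15 = 1d16
query mem[0x07]=0x8d, mem[0x2d]=0xdc, mem[0x14]=0x1c

MEM[0x07,0x2d,0x14] = 8d dc 1c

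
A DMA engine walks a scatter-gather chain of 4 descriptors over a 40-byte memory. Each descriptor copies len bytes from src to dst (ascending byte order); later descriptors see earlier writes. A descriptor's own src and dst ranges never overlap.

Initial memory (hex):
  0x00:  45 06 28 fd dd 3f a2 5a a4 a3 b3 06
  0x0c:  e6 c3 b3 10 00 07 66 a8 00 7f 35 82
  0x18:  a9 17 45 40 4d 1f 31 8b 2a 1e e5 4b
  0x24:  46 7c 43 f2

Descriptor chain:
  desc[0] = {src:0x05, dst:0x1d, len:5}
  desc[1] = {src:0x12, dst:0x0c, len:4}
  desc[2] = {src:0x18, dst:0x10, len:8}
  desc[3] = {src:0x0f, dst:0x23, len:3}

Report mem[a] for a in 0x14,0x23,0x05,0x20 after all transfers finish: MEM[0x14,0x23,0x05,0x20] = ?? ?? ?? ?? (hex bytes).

MEM[0x14,0x23,0x05,0x20] = 4d 7f 3f a4

[0] 0x05->0x1d len=5 : 3f a2 5a a4 a3
[1] 0x12->0x0c len=4 : 66 a8 00 7f
[2] 0x18->0x10 len=8 : a9 17 45 40 4d 3f a2 5a
[3] 0x0f->0x23 len=3 : 7f a9 17
query mem[0x14]=0x4d, mem[0x23]=0x7f, mem[0x05]=0x3f, mem[0x20]=0xa4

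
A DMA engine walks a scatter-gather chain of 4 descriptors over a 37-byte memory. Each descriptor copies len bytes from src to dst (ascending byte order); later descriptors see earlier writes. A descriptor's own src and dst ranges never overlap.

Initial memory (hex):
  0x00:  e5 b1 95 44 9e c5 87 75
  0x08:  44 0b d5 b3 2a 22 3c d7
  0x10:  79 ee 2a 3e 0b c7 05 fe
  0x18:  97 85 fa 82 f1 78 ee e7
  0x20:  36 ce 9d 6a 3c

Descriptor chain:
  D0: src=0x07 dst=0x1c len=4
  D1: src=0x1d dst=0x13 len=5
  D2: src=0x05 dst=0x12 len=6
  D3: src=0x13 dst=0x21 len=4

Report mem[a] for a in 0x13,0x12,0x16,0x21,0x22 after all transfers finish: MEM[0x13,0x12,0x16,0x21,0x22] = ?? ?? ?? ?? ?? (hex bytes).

[0] 0x07->0x1c len=4 : 75 44 0b d5
[1] 0x1d->0x13 len=5 : 44 0b d5 36 ce
[2] 0x05->0x12 len=6 : c5 87 75 44 0b d5
[3] 0x13->0x21 len=4 : 87 75 44 0b
query mem[0x13]=0x87, mem[0x12]=0xc5, mem[0x16]=0x0b, mem[0x21]=0x87, mem[0x22]=0x75

MEM[0x13,0x12,0x16,0x21,0x22] = 87 c5 0b 87 75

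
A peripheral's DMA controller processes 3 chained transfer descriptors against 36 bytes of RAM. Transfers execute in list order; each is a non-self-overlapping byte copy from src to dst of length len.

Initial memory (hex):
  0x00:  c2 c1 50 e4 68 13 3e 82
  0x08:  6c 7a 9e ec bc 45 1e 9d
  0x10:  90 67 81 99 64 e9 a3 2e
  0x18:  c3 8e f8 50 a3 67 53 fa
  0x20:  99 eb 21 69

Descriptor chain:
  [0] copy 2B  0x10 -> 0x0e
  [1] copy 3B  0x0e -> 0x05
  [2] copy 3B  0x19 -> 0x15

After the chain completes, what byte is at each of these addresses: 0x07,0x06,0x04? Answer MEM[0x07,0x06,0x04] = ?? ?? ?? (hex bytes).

#0 dst[0x0e+2] := {0x90,0x67}
#1 dst[0x05+3] := {0x90,0x67,0x90}
#2 dst[0x15+3] := {0x8e,0xf8,0x50}
query mem[0x07]=0x90, mem[0x06]=0x67, mem[0x04]=0x68

MEM[0x07,0x06,0x04] = 90 67 68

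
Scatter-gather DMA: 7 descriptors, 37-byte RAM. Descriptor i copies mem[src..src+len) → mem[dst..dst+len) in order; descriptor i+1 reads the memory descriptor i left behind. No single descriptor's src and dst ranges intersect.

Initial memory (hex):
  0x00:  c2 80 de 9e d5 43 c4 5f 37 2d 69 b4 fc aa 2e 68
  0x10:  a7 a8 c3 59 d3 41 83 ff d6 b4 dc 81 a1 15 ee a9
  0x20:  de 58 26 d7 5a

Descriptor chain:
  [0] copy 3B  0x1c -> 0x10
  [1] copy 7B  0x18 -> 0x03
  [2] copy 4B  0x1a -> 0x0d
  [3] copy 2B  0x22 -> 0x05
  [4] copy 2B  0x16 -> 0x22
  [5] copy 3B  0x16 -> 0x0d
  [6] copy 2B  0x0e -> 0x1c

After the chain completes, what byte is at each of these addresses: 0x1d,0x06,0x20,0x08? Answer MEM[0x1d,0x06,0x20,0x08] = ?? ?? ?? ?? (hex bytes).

D0: mem[0x10..0x12] <- [a1 15 ee]
D1: mem[0x03..0x09] <- [d6 b4 dc 81 a1 15 ee]
D2: mem[0x0d..0x10] <- [dc 81 a1 15]
D3: mem[0x05..0x06] <- [26 d7]
D4: mem[0x22..0x23] <- [83 ff]
D5: mem[0x0d..0x0f] <- [83 ff d6]
D6: mem[0x1c..0x1d] <- [ff d6]
query mem[0x1d]=0xd6, mem[0x06]=0xd7, mem[0x20]=0xde, mem[0x08]=0x15

MEM[0x1d,0x06,0x20,0x08] = d6 d7 de 15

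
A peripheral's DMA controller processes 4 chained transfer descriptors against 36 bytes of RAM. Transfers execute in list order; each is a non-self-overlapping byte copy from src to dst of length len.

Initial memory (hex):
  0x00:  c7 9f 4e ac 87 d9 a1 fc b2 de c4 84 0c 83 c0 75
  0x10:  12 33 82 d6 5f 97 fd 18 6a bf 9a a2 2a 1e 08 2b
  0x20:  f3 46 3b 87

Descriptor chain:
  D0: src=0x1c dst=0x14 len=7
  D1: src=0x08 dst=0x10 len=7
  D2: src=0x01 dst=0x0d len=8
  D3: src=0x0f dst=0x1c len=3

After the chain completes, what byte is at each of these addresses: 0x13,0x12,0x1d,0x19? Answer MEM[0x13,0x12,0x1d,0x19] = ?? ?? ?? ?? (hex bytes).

MEM[0x13,0x12,0x1d,0x19] = fc a1 87 46

  after D0: wrote 7B at 0x14 = 2a1e082bf3463b
  after D1: wrote 7B at 0x10 = b2dec4840c83c0
  after D2: wrote 8B at 0x0d = 9f4eac87d9a1fcb2
  after D3: wrote 3B at 0x1c = ac87d9
query mem[0x13]=0xfc, mem[0x12]=0xa1, mem[0x1d]=0x87, mem[0x19]=0x46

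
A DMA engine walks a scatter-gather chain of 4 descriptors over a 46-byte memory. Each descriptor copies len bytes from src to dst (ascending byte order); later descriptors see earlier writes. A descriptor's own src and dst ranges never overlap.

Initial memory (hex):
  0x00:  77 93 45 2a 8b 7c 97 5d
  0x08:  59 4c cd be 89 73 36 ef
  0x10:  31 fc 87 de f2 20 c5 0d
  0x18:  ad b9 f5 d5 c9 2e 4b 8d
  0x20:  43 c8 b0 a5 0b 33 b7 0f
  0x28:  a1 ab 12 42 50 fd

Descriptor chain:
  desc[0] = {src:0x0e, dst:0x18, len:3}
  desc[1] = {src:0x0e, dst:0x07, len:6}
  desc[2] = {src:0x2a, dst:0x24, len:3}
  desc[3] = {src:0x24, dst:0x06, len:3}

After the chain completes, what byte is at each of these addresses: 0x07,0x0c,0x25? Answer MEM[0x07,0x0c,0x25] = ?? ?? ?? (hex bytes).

MEM[0x07,0x0c,0x25] = 42 de 42

  after D0: wrote 3B at 0x18 = 36ef31
  after D1: wrote 6B at 0x07 = 36ef31fc87de
  after D2: wrote 3B at 0x24 = 124250
  after D3: wrote 3B at 0x06 = 124250
query mem[0x07]=0x42, mem[0x0c]=0xde, mem[0x25]=0x42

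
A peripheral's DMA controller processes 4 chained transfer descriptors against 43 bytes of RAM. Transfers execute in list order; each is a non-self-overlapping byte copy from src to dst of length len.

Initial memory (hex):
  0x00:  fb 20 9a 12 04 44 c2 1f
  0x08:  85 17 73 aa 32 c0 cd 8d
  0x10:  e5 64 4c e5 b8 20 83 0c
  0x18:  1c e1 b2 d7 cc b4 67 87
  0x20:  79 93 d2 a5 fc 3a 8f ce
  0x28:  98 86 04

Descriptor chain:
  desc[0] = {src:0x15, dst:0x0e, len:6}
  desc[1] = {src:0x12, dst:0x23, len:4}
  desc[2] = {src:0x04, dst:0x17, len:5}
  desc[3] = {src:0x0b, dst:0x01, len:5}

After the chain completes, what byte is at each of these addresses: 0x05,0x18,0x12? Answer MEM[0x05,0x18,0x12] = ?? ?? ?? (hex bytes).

[0] 0x15->0x0e len=6 : 20 83 0c 1c e1 b2
[1] 0x12->0x23 len=4 : e1 b2 b8 20
[2] 0x04->0x17 len=5 : 04 44 c2 1f 85
[3] 0x0b->0x01 len=5 : aa 32 c0 20 83
query mem[0x05]=0x83, mem[0x18]=0x44, mem[0x12]=0xe1

MEM[0x05,0x18,0x12] = 83 44 e1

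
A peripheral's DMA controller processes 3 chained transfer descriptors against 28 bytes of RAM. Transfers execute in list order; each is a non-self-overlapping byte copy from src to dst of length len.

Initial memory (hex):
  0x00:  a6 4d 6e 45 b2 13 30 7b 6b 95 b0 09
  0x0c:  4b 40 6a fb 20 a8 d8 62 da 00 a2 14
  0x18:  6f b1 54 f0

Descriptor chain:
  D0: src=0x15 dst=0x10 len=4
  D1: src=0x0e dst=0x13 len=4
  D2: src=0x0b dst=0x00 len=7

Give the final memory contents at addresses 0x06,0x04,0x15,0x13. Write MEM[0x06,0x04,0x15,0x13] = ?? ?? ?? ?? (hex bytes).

MEM[0x06,0x04,0x15,0x13] = a2 fb 00 6a

  after D0: wrote 4B at 0x10 = 00a2146f
  after D1: wrote 4B at 0x13 = 6afb00a2
  after D2: wrote 7B at 0x00 = 094b406afb00a2
query mem[0x06]=0xa2, mem[0x04]=0xfb, mem[0x15]=0x00, mem[0x13]=0x6a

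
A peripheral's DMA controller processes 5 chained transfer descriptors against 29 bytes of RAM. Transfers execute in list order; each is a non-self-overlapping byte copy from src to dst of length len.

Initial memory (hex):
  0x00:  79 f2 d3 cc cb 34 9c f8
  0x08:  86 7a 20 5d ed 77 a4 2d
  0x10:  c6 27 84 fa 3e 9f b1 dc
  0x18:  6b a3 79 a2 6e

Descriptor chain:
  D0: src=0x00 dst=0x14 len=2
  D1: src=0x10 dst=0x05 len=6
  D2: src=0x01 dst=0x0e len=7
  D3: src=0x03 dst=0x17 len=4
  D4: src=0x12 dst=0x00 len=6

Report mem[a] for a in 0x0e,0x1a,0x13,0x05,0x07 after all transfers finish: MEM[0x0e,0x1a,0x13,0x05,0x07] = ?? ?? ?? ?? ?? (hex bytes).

[0] 0x00->0x14 len=2 : 79 f2
[1] 0x10->0x05 len=6 : c6 27 84 fa 79 f2
[2] 0x01->0x0e len=7 : f2 d3 cc cb c6 27 84
[3] 0x03->0x17 len=4 : cc cb c6 27
[4] 0x12->0x00 len=6 : c6 27 84 f2 b1 cc
query mem[0x0e]=0xf2, mem[0x1a]=0x27, mem[0x13]=0x27, mem[0x05]=0xcc, mem[0x07]=0x84

MEM[0x0e,0x1a,0x13,0x05,0x07] = f2 27 27 cc 84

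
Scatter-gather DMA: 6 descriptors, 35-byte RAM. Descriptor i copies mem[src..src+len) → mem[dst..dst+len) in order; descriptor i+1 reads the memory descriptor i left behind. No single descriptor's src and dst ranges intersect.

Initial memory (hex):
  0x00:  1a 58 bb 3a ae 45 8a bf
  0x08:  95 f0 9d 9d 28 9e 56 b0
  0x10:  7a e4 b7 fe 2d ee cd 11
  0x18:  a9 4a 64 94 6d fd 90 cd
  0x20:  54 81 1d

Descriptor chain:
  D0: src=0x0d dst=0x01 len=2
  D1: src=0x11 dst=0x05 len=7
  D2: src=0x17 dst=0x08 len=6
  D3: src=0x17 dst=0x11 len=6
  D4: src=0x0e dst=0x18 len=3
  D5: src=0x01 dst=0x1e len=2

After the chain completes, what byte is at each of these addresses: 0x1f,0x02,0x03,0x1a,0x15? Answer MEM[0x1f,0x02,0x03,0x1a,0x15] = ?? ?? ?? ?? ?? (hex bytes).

MEM[0x1f,0x02,0x03,0x1a,0x15] = 56 56 3a 7a 94

#0 dst[0x01+2] := {0x9e,0x56}
#1 dst[0x05+7] := {0xe4,0xb7,0xfe,0x2d,0xee,0xcd,0x11}
#2 dst[0x08+6] := {0x11,0xa9,0x4a,0x64,0x94,0x6d}
#3 dst[0x11+6] := {0x11,0xa9,0x4a,0x64,0x94,0x6d}
#4 dst[0x18+3] := {0x56,0xb0,0x7a}
#5 dst[0x1e+2] := {0x9e,0x56}
query mem[0x1f]=0x56, mem[0x02]=0x56, mem[0x03]=0x3a, mem[0x1a]=0x7a, mem[0x15]=0x94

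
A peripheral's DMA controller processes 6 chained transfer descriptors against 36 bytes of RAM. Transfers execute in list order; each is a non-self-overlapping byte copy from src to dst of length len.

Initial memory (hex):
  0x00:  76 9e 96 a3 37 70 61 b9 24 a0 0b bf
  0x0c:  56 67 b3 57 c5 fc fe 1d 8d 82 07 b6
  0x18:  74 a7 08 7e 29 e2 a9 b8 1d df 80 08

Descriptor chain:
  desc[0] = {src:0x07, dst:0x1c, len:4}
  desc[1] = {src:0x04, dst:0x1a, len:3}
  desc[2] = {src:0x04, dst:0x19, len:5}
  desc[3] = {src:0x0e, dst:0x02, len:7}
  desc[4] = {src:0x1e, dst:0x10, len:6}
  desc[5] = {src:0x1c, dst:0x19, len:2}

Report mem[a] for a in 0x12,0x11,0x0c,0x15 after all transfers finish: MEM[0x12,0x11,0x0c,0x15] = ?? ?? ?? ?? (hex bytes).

MEM[0x12,0x11,0x0c,0x15] = 1d 0b 56 08

  after D0: wrote 4B at 0x1c = b924a00b
  after D1: wrote 3B at 0x1a = 377061
  after D2: wrote 5B at 0x19 = 377061b924
  after D3: wrote 7B at 0x02 = b357c5fcfe1d8d
  after D4: wrote 6B at 0x10 = a00b1ddf8008
  after D5: wrote 2B at 0x19 = b924
query mem[0x12]=0x1d, mem[0x11]=0x0b, mem[0x0c]=0x56, mem[0x15]=0x08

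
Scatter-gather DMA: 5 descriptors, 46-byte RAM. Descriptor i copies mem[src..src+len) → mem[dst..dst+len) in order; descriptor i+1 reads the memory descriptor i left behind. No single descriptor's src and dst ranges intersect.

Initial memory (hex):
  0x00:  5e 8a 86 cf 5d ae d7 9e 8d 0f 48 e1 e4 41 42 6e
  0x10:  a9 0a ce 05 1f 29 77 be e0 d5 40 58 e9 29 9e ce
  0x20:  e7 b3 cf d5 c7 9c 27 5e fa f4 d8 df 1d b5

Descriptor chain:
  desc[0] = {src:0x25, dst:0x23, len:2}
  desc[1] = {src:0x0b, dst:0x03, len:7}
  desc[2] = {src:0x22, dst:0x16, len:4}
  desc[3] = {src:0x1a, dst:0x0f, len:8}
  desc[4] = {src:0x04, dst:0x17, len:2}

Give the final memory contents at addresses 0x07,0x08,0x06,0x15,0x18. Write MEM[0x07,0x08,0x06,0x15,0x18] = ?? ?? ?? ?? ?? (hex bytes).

#0 dst[0x23+2] := {0x9c,0x27}
#1 dst[0x03+7] := {0xe1,0xe4,0x41,0x42,0x6e,0xa9,0x0a}
#2 dst[0x16+4] := {0xcf,0x9c,0x27,0x9c}
#3 dst[0x0f+8] := {0x40,0x58,0xe9,0x29,0x9e,0xce,0xe7,0xb3}
#4 dst[0x17+2] := {0xe4,0x41}
query mem[0x07]=0x6e, mem[0x08]=0xa9, mem[0x06]=0x42, mem[0x15]=0xe7, mem[0x18]=0x41

MEM[0x07,0x08,0x06,0x15,0x18] = 6e a9 42 e7 41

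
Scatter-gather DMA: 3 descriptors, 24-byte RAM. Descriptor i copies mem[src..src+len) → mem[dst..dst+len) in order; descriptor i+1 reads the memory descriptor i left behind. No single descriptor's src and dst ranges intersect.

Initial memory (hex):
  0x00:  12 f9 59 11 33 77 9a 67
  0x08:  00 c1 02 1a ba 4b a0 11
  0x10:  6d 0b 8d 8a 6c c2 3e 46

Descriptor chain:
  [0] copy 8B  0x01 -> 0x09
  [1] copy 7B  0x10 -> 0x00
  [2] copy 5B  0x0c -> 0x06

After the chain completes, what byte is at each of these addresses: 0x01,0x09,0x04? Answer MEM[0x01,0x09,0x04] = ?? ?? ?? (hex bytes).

MEM[0x01,0x09,0x04] = 0b 67 6c

  after D0: wrote 8B at 0x09 = f9591133779a6700
  after D1: wrote 7B at 0x00 = 000b8d8a6cc23e
  after D2: wrote 5B at 0x06 = 33779a6700
query mem[0x01]=0x0b, mem[0x09]=0x67, mem[0x04]=0x6c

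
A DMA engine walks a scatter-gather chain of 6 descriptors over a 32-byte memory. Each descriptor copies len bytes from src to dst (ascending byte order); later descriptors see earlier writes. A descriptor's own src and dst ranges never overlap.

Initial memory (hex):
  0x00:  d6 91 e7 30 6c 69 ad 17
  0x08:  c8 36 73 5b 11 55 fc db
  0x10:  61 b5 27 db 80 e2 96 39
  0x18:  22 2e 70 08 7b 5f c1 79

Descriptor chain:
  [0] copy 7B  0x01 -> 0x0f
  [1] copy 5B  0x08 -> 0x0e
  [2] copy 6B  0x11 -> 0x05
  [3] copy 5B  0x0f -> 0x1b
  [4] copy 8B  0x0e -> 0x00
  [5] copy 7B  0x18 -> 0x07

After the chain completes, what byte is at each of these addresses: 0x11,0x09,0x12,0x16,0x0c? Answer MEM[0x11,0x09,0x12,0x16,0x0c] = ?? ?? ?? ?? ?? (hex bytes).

MEM[0x11,0x09,0x12,0x16,0x0c] = 5b 70 11 96 5b

  after D0: wrote 7B at 0x0f = 91e7306c69ad17
  after D1: wrote 5B at 0x0e = c836735b11
  after D2: wrote 6B at 0x05 = 5b1169ad1796
  after D3: wrote 5B at 0x1b = 36735b1169
  after D4: wrote 8B at 0x00 = c836735b1169ad17
  after D5: wrote 7B at 0x07 = 222e7036735b11
query mem[0x11]=0x5b, mem[0x09]=0x70, mem[0x12]=0x11, mem[0x16]=0x96, mem[0x0c]=0x5b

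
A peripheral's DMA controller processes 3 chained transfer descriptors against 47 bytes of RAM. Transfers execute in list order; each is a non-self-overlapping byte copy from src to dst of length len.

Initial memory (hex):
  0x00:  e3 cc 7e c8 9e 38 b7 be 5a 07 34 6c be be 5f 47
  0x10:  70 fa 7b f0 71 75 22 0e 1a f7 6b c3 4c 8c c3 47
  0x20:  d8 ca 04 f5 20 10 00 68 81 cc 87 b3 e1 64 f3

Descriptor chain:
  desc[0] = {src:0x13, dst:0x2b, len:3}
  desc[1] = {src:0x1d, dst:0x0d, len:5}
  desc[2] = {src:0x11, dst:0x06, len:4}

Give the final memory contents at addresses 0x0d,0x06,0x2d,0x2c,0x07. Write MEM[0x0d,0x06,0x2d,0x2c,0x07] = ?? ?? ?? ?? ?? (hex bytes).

MEM[0x0d,0x06,0x2d,0x2c,0x07] = 8c ca 75 71 7b

  after D0: wrote 3B at 0x2b = f07175
  after D1: wrote 5B at 0x0d = 8cc347d8ca
  after D2: wrote 4B at 0x06 = ca7bf071
query mem[0x0d]=0x8c, mem[0x06]=0xca, mem[0x2d]=0x75, mem[0x2c]=0x71, mem[0x07]=0x7b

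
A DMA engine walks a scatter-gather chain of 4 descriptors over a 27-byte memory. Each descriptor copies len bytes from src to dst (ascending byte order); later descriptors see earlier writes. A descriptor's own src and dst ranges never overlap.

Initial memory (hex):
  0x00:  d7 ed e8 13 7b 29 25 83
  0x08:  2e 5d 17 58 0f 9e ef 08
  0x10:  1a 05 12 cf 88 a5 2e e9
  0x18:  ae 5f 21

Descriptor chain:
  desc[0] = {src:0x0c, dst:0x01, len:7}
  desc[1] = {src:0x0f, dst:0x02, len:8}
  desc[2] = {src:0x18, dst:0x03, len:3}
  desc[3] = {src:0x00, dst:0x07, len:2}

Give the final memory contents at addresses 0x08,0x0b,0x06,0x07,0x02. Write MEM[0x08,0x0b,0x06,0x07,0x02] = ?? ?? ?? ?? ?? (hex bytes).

MEM[0x08,0x0b,0x06,0x07,0x02] = 0f 58 cf d7 08

[0] 0x0c->0x01 len=7 : 0f 9e ef 08 1a 05 12
[1] 0x0f->0x02 len=8 : 08 1a 05 12 cf 88 a5 2e
[2] 0x18->0x03 len=3 : ae 5f 21
[3] 0x00->0x07 len=2 : d7 0f
query mem[0x08]=0x0f, mem[0x0b]=0x58, mem[0x06]=0xcf, mem[0x07]=0xd7, mem[0x02]=0x08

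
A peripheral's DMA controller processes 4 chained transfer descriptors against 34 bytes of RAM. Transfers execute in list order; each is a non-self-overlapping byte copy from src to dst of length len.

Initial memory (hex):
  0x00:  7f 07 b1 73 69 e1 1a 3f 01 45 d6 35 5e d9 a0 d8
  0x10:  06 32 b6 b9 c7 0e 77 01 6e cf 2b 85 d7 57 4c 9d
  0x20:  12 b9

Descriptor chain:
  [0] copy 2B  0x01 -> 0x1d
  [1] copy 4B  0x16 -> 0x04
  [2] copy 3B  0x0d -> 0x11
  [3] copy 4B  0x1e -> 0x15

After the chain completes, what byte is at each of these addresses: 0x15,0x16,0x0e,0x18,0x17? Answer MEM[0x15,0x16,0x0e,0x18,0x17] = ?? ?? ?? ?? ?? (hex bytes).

MEM[0x15,0x16,0x0e,0x18,0x17] = b1 9d a0 b9 12

D0: mem[0x1d..0x1e] <- [07 b1]
D1: mem[0x04..0x07] <- [77 01 6e cf]
D2: mem[0x11..0x13] <- [d9 a0 d8]
D3: mem[0x15..0x18] <- [b1 9d 12 b9]
query mem[0x15]=0xb1, mem[0x16]=0x9d, mem[0x0e]=0xa0, mem[0x18]=0xb9, mem[0x17]=0x12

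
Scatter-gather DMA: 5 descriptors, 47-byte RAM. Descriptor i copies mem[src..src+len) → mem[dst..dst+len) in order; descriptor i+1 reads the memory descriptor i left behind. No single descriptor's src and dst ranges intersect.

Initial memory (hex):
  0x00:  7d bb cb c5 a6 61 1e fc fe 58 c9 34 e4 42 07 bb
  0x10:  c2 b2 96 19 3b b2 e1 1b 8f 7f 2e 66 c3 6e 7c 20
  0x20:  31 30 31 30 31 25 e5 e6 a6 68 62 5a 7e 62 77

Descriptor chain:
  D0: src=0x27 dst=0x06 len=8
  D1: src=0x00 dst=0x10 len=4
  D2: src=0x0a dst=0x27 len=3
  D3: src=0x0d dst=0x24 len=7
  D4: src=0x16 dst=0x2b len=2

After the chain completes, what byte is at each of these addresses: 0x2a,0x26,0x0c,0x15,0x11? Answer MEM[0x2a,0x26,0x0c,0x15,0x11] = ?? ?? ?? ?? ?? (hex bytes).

  after D0: wrote 8B at 0x06 = e6a668625a7e6277
  after D1: wrote 4B at 0x10 = 7dbbcbc5
  after D2: wrote 3B at 0x27 = 5a7e62
  after D3: wrote 7B at 0x24 = 7707bb7dbbcbc5
  after D4: wrote 2B at 0x2b = e11b
query mem[0x2a]=0xc5, mem[0x26]=0xbb, mem[0x0c]=0x62, mem[0x15]=0xb2, mem[0x11]=0xbb

MEM[0x2a,0x26,0x0c,0x15,0x11] = c5 bb 62 b2 bb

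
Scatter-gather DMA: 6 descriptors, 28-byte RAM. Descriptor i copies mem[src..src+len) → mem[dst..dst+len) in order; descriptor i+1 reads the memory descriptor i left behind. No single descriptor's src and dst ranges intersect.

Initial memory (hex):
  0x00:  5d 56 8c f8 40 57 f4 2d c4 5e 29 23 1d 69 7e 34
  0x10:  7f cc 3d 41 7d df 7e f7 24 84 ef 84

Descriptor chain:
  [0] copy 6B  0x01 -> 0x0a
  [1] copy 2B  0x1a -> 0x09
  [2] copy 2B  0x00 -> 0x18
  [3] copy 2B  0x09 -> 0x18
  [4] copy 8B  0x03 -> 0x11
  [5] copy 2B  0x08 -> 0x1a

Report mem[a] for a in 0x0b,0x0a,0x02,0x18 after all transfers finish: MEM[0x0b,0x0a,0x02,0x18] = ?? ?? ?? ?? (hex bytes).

[0] 0x01->0x0a len=6 : 56 8c f8 40 57 f4
[1] 0x1a->0x09 len=2 : ef 84
[2] 0x00->0x18 len=2 : 5d 56
[3] 0x09->0x18 len=2 : ef 84
[4] 0x03->0x11 len=8 : f8 40 57 f4 2d c4 ef 84
[5] 0x08->0x1a len=2 : c4 ef
query mem[0x0b]=0x8c, mem[0x0a]=0x84, mem[0x02]=0x8c, mem[0x18]=0x84

MEM[0x0b,0x0a,0x02,0x18] = 8c 84 8c 84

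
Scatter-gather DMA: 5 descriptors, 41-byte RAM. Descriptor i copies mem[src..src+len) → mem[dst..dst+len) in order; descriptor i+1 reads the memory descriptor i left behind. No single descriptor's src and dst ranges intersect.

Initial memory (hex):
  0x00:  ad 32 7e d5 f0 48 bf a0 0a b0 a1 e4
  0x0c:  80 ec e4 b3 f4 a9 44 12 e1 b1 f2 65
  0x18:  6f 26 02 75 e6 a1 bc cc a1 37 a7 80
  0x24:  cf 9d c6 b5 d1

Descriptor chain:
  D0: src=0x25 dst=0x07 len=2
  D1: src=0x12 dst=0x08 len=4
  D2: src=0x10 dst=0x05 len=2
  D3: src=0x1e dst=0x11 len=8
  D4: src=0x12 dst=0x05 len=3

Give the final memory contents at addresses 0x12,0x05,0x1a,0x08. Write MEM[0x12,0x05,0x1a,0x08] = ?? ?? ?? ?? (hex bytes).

#0 dst[0x07+2] := {0x9d,0xc6}
#1 dst[0x08+4] := {0x44,0x12,0xe1,0xb1}
#2 dst[0x05+2] := {0xf4,0xa9}
#3 dst[0x11+8] := {0xbc,0xcc,0xa1,0x37,0xa7,0x80,0xcf,0x9d}
#4 dst[0x05+3] := {0xcc,0xa1,0x37}
query mem[0x12]=0xcc, mem[0x05]=0xcc, mem[0x1a]=0x02, mem[0x08]=0x44

MEM[0x12,0x05,0x1a,0x08] = cc cc 02 44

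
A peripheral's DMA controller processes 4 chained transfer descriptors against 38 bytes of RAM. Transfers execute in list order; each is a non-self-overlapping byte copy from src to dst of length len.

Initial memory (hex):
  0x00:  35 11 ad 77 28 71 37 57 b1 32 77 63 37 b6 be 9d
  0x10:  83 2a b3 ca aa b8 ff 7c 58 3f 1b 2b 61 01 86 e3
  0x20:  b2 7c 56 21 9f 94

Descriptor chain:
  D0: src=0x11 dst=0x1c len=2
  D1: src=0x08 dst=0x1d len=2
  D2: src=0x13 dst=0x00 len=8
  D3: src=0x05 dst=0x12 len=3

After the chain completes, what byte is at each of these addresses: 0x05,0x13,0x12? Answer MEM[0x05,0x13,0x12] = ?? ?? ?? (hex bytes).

MEM[0x05,0x13,0x12] = 58 3f 58

#0 dst[0x1c+2] := {0x2a,0xb3}
#1 dst[0x1d+2] := {0xb1,0x32}
#2 dst[0x00+8] := {0xca,0xaa,0xb8,0xff,0x7c,0x58,0x3f,0x1b}
#3 dst[0x12+3] := {0x58,0x3f,0x1b}
query mem[0x05]=0x58, mem[0x13]=0x3f, mem[0x12]=0x58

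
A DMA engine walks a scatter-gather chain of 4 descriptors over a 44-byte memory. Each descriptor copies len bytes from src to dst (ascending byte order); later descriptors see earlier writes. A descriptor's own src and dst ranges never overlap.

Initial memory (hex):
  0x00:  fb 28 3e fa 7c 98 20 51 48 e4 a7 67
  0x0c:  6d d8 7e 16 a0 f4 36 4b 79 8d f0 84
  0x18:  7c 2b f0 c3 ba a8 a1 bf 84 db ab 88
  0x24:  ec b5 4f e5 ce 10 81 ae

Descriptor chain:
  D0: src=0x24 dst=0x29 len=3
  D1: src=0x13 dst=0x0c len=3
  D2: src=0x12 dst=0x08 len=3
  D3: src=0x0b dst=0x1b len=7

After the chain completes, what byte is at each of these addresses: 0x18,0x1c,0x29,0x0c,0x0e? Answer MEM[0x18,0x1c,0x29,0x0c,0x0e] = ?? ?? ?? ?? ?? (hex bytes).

MEM[0x18,0x1c,0x29,0x0c,0x0e] = 7c 4b ec 4b 8d

  after D0: wrote 3B at 0x29 = ecb54f
  after D1: wrote 3B at 0x0c = 4b798d
  after D2: wrote 3B at 0x08 = 364b79
  after D3: wrote 7B at 0x1b = 674b798d16a0f4
query mem[0x18]=0x7c, mem[0x1c]=0x4b, mem[0x29]=0xec, mem[0x0c]=0x4b, mem[0x0e]=0x8d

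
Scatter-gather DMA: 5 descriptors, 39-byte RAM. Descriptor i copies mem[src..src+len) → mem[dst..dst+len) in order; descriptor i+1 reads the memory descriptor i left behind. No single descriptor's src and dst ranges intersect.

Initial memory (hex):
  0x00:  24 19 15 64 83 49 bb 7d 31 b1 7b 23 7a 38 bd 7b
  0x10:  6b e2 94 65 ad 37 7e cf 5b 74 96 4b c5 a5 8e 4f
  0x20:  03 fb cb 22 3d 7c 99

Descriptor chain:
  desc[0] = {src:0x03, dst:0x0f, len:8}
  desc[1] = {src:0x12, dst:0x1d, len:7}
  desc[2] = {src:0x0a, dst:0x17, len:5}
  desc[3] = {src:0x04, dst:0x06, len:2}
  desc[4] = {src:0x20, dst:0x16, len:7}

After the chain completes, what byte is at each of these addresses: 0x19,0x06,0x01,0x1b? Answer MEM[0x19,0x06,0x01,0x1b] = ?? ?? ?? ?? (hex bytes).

  after D0: wrote 8B at 0x0f = 648349bb7d31b17b
  after D1: wrote 7B at 0x1d = bb7d31b17bcf5b
  after D2: wrote 5B at 0x17 = 7b237a38bd
  after D3: wrote 2B at 0x06 = 8349
  after D4: wrote 7B at 0x16 = b17bcf5b3d7c99
query mem[0x19]=0x5b, mem[0x06]=0x83, mem[0x01]=0x19, mem[0x1b]=0x7c

MEM[0x19,0x06,0x01,0x1b] = 5b 83 19 7c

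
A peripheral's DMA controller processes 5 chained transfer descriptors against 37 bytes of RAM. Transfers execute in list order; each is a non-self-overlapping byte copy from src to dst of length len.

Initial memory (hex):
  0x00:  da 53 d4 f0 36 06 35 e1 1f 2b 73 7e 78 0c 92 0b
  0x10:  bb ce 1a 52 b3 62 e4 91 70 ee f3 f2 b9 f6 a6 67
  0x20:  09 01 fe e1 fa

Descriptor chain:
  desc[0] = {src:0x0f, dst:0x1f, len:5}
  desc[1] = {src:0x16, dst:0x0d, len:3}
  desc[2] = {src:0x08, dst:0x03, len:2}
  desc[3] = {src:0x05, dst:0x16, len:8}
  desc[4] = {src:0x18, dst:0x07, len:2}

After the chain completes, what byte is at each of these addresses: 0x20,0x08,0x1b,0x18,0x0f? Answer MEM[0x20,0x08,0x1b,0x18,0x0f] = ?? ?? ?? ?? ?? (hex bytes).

#0 dst[0x1f+5] := {0x0b,0xbb,0xce,0x1a,0x52}
#1 dst[0x0d+3] := {0xe4,0x91,0x70}
#2 dst[0x03+2] := {0x1f,0x2b}
#3 dst[0x16+8] := {0x06,0x35,0xe1,0x1f,0x2b,0x73,0x7e,0x78}
#4 dst[0x07+2] := {0xe1,0x1f}
query mem[0x20]=0xbb, mem[0x08]=0x1f, mem[0x1b]=0x73, mem[0x18]=0xe1, mem[0x0f]=0x70

MEM[0x20,0x08,0x1b,0x18,0x0f] = bb 1f 73 e1 70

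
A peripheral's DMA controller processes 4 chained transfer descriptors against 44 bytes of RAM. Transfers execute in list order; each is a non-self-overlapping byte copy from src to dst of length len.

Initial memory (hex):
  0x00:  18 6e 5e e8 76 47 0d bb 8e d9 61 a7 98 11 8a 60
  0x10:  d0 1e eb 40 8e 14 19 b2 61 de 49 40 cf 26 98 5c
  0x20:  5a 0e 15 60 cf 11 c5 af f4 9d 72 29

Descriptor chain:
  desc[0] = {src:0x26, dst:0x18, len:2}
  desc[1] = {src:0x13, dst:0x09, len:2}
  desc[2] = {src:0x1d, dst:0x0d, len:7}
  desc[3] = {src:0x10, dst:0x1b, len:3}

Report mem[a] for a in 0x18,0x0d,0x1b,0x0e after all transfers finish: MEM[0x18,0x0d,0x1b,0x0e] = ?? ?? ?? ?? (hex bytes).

MEM[0x18,0x0d,0x1b,0x0e] = c5 26 5a 98

#0 dst[0x18+2] := {0xc5,0xaf}
#1 dst[0x09+2] := {0x40,0x8e}
#2 dst[0x0d+7] := {0x26,0x98,0x5c,0x5a,0x0e,0x15,0x60}
#3 dst[0x1b+3] := {0x5a,0x0e,0x15}
query mem[0x18]=0xc5, mem[0x0d]=0x26, mem[0x1b]=0x5a, mem[0x0e]=0x98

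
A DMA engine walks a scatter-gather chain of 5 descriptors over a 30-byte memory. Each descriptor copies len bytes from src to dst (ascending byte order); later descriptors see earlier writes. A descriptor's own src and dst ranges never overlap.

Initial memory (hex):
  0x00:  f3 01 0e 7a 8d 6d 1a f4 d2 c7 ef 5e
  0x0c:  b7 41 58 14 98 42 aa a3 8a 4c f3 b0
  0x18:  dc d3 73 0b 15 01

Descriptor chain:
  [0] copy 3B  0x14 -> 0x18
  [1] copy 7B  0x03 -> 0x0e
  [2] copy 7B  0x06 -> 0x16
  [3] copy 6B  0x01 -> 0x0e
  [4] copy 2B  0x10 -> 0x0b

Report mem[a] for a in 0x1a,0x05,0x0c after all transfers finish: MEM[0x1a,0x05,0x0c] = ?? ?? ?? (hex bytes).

MEM[0x1a,0x05,0x0c] = ef 6d 8d

#0 dst[0x18+3] := {0x8a,0x4c,0xf3}
#1 dst[0x0e+7] := {0x7a,0x8d,0x6d,0x1a,0xf4,0xd2,0xc7}
#2 dst[0x16+7] := {0x1a,0xf4,0xd2,0xc7,0xef,0x5e,0xb7}
#3 dst[0x0e+6] := {0x01,0x0e,0x7a,0x8d,0x6d,0x1a}
#4 dst[0x0b+2] := {0x7a,0x8d}
query mem[0x1a]=0xef, mem[0x05]=0x6d, mem[0x0c]=0x8d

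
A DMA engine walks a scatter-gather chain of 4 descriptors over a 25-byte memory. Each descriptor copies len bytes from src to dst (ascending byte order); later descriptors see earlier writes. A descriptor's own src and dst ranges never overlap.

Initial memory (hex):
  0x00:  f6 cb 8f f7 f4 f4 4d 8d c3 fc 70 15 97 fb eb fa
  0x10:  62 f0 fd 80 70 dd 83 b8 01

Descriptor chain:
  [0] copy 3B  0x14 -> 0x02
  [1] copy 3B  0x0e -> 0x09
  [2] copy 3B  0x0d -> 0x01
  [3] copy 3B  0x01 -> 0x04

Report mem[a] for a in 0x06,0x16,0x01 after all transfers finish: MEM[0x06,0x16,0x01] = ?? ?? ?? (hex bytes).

MEM[0x06,0x16,0x01] = fa 83 fb

  after D0: wrote 3B at 0x02 = 70dd83
  after D1: wrote 3B at 0x09 = ebfa62
  after D2: wrote 3B at 0x01 = fbebfa
  after D3: wrote 3B at 0x04 = fbebfa
query mem[0x06]=0xfa, mem[0x16]=0x83, mem[0x01]=0xfb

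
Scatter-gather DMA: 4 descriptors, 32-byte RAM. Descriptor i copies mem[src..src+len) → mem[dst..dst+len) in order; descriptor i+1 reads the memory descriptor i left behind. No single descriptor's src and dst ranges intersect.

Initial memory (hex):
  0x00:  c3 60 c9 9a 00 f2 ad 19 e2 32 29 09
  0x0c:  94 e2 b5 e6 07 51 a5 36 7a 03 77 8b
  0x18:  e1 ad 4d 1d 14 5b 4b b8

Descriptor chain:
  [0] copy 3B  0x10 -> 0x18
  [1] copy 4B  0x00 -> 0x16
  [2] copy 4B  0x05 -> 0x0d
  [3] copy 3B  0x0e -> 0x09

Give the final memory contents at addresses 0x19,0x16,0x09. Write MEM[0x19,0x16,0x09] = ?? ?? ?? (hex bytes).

[0] 0x10->0x18 len=3 : 07 51 a5
[1] 0x00->0x16 len=4 : c3 60 c9 9a
[2] 0x05->0x0d len=4 : f2 ad 19 e2
[3] 0x0e->0x09 len=3 : ad 19 e2
query mem[0x19]=0x9a, mem[0x16]=0xc3, mem[0x09]=0xad

MEM[0x19,0x16,0x09] = 9a c3 ad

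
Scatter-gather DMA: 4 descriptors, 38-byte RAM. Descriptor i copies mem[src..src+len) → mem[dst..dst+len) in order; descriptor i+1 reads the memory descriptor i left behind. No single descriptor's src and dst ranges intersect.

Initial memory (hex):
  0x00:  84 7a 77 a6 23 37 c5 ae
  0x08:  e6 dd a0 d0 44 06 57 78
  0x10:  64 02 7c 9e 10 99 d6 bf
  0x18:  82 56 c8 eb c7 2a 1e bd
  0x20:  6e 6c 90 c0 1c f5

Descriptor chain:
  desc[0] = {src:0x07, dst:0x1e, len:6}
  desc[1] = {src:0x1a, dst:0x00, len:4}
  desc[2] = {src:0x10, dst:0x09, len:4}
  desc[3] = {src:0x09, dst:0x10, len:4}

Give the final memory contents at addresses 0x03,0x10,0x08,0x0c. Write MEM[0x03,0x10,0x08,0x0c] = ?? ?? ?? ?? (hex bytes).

MEM[0x03,0x10,0x08,0x0c] = 2a 64 e6 9e

  after D0: wrote 6B at 0x1e = aee6dda0d044
  after D1: wrote 4B at 0x00 = c8ebc72a
  after D2: wrote 4B at 0x09 = 64027c9e
  after D3: wrote 4B at 0x10 = 64027c9e
query mem[0x03]=0x2a, mem[0x10]=0x64, mem[0x08]=0xe6, mem[0x0c]=0x9e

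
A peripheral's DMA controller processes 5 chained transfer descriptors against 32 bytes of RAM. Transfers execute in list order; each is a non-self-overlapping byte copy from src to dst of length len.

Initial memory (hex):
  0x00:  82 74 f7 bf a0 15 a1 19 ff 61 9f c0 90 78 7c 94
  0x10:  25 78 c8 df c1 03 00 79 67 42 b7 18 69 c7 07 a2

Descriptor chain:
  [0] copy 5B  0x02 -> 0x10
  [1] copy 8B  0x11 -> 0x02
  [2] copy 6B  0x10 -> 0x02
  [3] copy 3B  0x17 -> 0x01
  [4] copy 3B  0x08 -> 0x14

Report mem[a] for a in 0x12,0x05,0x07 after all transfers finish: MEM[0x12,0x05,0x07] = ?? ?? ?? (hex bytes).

MEM[0x12,0x05,0x07] = a0 15 03

#0 dst[0x10+5] := {0xf7,0xbf,0xa0,0x15,0xa1}
#1 dst[0x02+8] := {0xbf,0xa0,0x15,0xa1,0x03,0x00,0x79,0x67}
#2 dst[0x02+6] := {0xf7,0xbf,0xa0,0x15,0xa1,0x03}
#3 dst[0x01+3] := {0x79,0x67,0x42}
#4 dst[0x14+3] := {0x79,0x67,0x9f}
query mem[0x12]=0xa0, mem[0x05]=0x15, mem[0x07]=0x03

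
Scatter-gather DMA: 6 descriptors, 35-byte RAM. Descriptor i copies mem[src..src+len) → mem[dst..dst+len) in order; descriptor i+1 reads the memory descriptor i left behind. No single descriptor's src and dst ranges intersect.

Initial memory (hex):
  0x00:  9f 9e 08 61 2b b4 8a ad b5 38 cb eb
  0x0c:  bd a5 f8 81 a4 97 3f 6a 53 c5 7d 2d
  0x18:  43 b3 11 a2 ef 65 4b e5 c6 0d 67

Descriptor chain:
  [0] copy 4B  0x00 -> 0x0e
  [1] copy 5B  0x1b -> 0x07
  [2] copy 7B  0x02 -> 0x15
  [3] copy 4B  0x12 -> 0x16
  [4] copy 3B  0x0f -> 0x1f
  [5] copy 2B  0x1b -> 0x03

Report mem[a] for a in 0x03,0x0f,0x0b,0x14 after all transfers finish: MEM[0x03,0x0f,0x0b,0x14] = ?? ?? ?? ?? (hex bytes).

MEM[0x03,0x0f,0x0b,0x14] = ef 9e e5 53

D0: mem[0x0e..0x11] <- [9f 9e 08 61]
D1: mem[0x07..0x0b] <- [a2 ef 65 4b e5]
D2: mem[0x15..0x1b] <- [08 61 2b b4 8a a2 ef]
D3: mem[0x16..0x19] <- [3f 6a 53 08]
D4: mem[0x1f..0x21] <- [9e 08 61]
D5: mem[0x03..0x04] <- [ef ef]
query mem[0x03]=0xef, mem[0x0f]=0x9e, mem[0x0b]=0xe5, mem[0x14]=0x53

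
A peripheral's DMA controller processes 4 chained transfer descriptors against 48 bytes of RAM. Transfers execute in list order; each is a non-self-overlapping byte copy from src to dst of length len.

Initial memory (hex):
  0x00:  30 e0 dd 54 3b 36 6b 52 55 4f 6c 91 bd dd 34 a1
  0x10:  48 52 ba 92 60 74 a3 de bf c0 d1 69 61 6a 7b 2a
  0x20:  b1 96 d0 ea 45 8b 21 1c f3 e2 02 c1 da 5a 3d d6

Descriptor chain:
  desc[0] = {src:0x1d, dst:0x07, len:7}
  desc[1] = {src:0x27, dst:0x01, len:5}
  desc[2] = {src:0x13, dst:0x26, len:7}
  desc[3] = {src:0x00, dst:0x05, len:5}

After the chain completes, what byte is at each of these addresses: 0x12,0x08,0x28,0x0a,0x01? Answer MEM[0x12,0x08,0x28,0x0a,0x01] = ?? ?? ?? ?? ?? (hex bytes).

  after D0: wrote 7B at 0x07 = 6a7b2ab196d0ea
  after D1: wrote 5B at 0x01 = 1cf3e202c1
  after D2: wrote 7B at 0x26 = 926074a3debfc0
  after D3: wrote 5B at 0x05 = 301cf3e202
query mem[0x12]=0xba, mem[0x08]=0xe2, mem[0x28]=0x74, mem[0x0a]=0xb1, mem[0x01]=0x1c

MEM[0x12,0x08,0x28,0x0a,0x01] = ba e2 74 b1 1c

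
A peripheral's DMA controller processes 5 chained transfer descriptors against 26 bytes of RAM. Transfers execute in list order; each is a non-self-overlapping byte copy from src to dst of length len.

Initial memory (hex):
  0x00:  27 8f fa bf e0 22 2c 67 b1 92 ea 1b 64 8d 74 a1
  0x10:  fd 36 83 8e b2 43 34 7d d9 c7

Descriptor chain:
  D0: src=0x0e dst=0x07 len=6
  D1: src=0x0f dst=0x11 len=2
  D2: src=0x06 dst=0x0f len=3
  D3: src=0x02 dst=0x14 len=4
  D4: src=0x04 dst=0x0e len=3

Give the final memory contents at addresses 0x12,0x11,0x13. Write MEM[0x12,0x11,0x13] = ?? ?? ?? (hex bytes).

MEM[0x12,0x11,0x13] = fd a1 8e

D0: mem[0x07..0x0c] <- [74 a1 fd 36 83 8e]
D1: mem[0x11..0x12] <- [a1 fd]
D2: mem[0x0f..0x11] <- [2c 74 a1]
D3: mem[0x14..0x17] <- [fa bf e0 22]
D4: mem[0x0e..0x10] <- [e0 22 2c]
query mem[0x12]=0xfd, mem[0x11]=0xa1, mem[0x13]=0x8e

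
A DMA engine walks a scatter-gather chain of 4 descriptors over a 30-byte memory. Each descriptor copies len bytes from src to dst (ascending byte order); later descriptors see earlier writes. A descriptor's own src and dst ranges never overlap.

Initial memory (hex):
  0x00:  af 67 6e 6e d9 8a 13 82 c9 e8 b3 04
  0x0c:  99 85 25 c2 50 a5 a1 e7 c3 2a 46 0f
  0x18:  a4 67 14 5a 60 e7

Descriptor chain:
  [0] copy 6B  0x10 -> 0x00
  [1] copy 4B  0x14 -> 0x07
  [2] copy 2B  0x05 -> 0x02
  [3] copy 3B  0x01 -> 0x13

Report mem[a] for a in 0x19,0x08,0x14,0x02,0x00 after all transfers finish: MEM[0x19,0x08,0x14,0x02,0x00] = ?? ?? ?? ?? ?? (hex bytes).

MEM[0x19,0x08,0x14,0x02,0x00] = 67 2a 2a 2a 50

#0 dst[0x00+6] := {0x50,0xa5,0xa1,0xe7,0xc3,0x2a}
#1 dst[0x07+4] := {0xc3,0x2a,0x46,0x0f}
#2 dst[0x02+2] := {0x2a,0x13}
#3 dst[0x13+3] := {0xa5,0x2a,0x13}
query mem[0x19]=0x67, mem[0x08]=0x2a, mem[0x14]=0x2a, mem[0x02]=0x2a, mem[0x00]=0x50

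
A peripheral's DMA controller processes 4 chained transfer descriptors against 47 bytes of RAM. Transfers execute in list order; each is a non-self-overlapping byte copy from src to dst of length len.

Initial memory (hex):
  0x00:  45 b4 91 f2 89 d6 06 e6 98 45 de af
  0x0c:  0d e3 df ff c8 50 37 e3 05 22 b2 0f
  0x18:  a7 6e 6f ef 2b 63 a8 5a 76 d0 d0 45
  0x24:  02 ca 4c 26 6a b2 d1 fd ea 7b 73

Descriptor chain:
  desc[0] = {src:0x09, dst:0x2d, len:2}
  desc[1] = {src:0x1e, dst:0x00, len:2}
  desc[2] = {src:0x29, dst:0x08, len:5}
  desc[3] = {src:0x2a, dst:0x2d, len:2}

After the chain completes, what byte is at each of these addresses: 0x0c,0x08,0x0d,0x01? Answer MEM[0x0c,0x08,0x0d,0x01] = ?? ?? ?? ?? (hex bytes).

MEM[0x0c,0x08,0x0d,0x01] = 45 b2 e3 5a

D0: mem[0x2d..0x2e] <- [45 de]
D1: mem[0x00..0x01] <- [a8 5a]
D2: mem[0x08..0x0c] <- [b2 d1 fd ea 45]
D3: mem[0x2d..0x2e] <- [d1 fd]
query mem[0x0c]=0x45, mem[0x08]=0xb2, mem[0x0d]=0xe3, mem[0x01]=0x5a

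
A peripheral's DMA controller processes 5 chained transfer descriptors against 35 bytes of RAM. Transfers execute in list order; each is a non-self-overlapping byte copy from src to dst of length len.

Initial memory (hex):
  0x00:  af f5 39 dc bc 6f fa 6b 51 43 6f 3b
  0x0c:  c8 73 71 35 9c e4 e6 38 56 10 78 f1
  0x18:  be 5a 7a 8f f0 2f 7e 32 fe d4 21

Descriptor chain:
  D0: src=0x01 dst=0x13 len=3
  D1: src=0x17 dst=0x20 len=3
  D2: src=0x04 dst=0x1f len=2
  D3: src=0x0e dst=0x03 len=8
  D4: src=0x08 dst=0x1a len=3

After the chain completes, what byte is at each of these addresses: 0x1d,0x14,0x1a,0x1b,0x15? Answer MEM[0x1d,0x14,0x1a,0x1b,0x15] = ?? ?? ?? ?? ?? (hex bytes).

MEM[0x1d,0x14,0x1a,0x1b,0x15] = 2f 39 f5 39 dc

D0: mem[0x13..0x15] <- [f5 39 dc]
D1: mem[0x20..0x22] <- [f1 be 5a]
D2: mem[0x1f..0x20] <- [bc 6f]
D3: mem[0x03..0x0a] <- [71 35 9c e4 e6 f5 39 dc]
D4: mem[0x1a..0x1c] <- [f5 39 dc]
query mem[0x1d]=0x2f, mem[0x14]=0x39, mem[0x1a]=0xf5, mem[0x1b]=0x39, mem[0x15]=0xdc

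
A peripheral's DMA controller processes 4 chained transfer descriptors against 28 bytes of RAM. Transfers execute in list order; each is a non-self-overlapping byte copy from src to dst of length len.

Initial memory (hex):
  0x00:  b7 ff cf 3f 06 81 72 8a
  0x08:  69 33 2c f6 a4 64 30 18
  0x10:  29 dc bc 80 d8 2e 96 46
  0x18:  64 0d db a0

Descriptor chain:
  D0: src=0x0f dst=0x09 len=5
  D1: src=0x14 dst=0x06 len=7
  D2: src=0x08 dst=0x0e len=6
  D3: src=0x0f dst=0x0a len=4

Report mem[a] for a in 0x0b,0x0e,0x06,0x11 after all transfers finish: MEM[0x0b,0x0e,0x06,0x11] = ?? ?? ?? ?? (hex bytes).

MEM[0x0b,0x0e,0x06,0x11] = 64 96 d8 0d

[0] 0x0f->0x09 len=5 : 18 29 dc bc 80
[1] 0x14->0x06 len=7 : d8 2e 96 46 64 0d db
[2] 0x08->0x0e len=6 : 96 46 64 0d db 80
[3] 0x0f->0x0a len=4 : 46 64 0d db
query mem[0x0b]=0x64, mem[0x0e]=0x96, mem[0x06]=0xd8, mem[0x11]=0x0d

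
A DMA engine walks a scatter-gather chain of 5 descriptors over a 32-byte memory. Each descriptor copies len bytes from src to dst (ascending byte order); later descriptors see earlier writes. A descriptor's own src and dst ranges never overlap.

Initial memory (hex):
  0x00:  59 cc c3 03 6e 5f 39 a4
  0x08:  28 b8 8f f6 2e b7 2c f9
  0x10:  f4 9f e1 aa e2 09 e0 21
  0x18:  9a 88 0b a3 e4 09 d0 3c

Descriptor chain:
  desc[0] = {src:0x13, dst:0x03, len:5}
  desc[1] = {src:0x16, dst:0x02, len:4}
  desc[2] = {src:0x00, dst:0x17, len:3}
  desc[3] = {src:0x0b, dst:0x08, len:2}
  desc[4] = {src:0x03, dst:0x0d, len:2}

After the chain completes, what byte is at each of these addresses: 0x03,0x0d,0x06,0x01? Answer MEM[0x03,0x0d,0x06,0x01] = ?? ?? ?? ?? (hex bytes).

MEM[0x03,0x0d,0x06,0x01] = 21 21 e0 cc

  after D0: wrote 5B at 0x03 = aae209e021
  after D1: wrote 4B at 0x02 = e0219a88
  after D2: wrote 3B at 0x17 = 59cce0
  after D3: wrote 2B at 0x08 = f62e
  after D4: wrote 2B at 0x0d = 219a
query mem[0x03]=0x21, mem[0x0d]=0x21, mem[0x06]=0xe0, mem[0x01]=0xcc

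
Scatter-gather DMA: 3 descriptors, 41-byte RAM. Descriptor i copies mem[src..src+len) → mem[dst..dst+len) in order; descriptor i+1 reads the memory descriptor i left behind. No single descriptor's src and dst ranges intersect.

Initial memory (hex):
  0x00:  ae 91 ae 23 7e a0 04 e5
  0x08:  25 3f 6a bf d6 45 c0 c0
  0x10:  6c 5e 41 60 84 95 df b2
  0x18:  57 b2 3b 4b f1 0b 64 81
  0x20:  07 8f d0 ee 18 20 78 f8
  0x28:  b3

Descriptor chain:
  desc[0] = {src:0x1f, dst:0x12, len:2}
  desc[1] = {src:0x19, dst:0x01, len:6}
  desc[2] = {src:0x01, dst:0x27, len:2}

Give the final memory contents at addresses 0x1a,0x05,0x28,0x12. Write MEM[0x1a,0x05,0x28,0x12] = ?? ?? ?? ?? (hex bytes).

MEM[0x1a,0x05,0x28,0x12] = 3b 0b 3b 81

#0 dst[0x12+2] := {0x81,0x07}
#1 dst[0x01+6] := {0xb2,0x3b,0x4b,0xf1,0x0b,0x64}
#2 dst[0x27+2] := {0xb2,0x3b}
query mem[0x1a]=0x3b, mem[0x05]=0x0b, mem[0x28]=0x3b, mem[0x12]=0x81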